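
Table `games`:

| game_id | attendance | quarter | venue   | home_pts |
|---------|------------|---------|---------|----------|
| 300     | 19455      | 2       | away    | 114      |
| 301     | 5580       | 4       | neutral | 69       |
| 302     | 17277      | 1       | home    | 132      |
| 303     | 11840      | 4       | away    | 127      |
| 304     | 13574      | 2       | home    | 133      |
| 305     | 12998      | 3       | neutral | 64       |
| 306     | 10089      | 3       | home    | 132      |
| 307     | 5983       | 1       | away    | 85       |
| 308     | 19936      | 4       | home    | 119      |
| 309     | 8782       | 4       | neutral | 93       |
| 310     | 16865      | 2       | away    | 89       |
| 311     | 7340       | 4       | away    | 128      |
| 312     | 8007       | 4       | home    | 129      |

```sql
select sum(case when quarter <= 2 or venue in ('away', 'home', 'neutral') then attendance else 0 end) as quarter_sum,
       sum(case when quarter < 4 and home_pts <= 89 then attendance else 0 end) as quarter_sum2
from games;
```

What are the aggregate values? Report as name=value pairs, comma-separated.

quarter_sum=157726, quarter_sum2=35846

[quarter_sum: quarter <= 2 or venue in ('away', 'home', 'neutral')]
game_id=300: ✓ → 19455
game_id=301: ✓ → 5580
game_id=302: ✓ → 17277
game_id=303: ✓ → 11840
game_id=304: ✓ → 13574
game_id=305: ✓ → 12998
game_id=306: ✓ → 10089
game_id=307: ✓ → 5983
game_id=308: ✓ → 19936
game_id=309: ✓ → 8782
game_id=310: ✓ → 16865
game_id=311: ✓ → 7340
game_id=312: ✓ → 8007
quarter_sum = 19455 + 5580 + 17277 + 11840 + 13574 + 12998 + 10089 + 5983 + 19936 + 8782 + 16865 + 7340 + 8007 = 157726
—
[quarter_sum2: quarter < 4 and home_pts <= 89]
game_id=300: ✗
game_id=301: ✗
game_id=302: ✗
game_id=303: ✗
game_id=304: ✗
game_id=305: ✓ → 12998
game_id=306: ✗
game_id=307: ✓ → 5983
game_id=308: ✗
game_id=309: ✗
game_id=310: ✓ → 16865
game_id=311: ✗
game_id=312: ✗
quarter_sum2 = 12998 + 5983 + 16865 = 35846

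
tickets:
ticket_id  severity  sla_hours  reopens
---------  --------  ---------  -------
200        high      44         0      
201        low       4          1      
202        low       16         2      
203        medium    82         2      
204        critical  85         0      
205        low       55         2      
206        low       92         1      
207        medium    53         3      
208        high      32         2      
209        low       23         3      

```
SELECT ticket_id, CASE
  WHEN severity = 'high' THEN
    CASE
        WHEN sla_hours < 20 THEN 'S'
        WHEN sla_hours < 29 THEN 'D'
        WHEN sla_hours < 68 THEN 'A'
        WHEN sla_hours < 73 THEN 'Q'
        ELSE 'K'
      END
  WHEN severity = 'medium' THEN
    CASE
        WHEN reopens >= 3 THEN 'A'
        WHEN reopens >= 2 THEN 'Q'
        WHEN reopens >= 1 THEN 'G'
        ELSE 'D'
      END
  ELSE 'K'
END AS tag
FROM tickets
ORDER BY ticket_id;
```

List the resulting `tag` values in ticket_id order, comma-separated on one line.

ticket_id=200: severity='high' → inner[sla_hours < 68] → A
ticket_id=201: severity='low' → outer ELSE → K
ticket_id=202: severity='low' → outer ELSE → K
ticket_id=203: severity='medium' → inner[reopens >= 2] → Q
ticket_id=204: severity='critical' → outer ELSE → K
ticket_id=205: severity='low' → outer ELSE → K
ticket_id=206: severity='low' → outer ELSE → K
ticket_id=207: severity='medium' → inner[reopens >= 3] → A
ticket_id=208: severity='high' → inner[sla_hours < 68] → A
ticket_id=209: severity='low' → outer ELSE → K

A, K, K, Q, K, K, K, A, A, K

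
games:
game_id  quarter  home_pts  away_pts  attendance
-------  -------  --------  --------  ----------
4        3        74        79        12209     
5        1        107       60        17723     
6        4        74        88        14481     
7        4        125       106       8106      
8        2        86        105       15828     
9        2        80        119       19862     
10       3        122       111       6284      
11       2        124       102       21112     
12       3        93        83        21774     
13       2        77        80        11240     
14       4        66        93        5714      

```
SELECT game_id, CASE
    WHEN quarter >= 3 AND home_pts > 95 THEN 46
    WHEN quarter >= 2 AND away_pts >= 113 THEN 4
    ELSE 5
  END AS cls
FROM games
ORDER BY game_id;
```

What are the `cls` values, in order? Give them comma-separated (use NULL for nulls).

game_id=4: ELSE → 5
game_id=5: ELSE → 5
game_id=6: ELSE → 5
game_id=7: quarter >= 3 AND home_pts > 95 → 46
game_id=8: ELSE → 5
game_id=9: quarter >= 2 AND away_pts >= 113 → 4
game_id=10: quarter >= 3 AND home_pts > 95 → 46
game_id=11: ELSE → 5
game_id=12: ELSE → 5
game_id=13: ELSE → 5
game_id=14: ELSE → 5

5, 5, 5, 46, 5, 4, 46, 5, 5, 5, 5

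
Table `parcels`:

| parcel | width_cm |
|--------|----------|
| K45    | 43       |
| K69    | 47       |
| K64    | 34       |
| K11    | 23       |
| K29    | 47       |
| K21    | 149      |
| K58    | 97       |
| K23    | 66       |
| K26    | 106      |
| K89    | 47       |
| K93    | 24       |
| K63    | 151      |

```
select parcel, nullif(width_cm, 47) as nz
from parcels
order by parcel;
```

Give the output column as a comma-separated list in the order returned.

23, 149, 66, 106, NULL, 43, 97, 151, 34, NULL, NULL, 24

parcel=K11: width_cm=23 vs 47: differ → 23
parcel=K21: width_cm=149 vs 47: differ → 149
parcel=K23: width_cm=66 vs 47: differ → 66
parcel=K26: width_cm=106 vs 47: differ → 106
parcel=K29: width_cm=47 vs 47: equal → NULL
parcel=K45: width_cm=43 vs 47: differ → 43
parcel=K58: width_cm=97 vs 47: differ → 97
parcel=K63: width_cm=151 vs 47: differ → 151
parcel=K64: width_cm=34 vs 47: differ → 34
parcel=K69: width_cm=47 vs 47: equal → NULL
parcel=K89: width_cm=47 vs 47: equal → NULL
parcel=K93: width_cm=24 vs 47: differ → 24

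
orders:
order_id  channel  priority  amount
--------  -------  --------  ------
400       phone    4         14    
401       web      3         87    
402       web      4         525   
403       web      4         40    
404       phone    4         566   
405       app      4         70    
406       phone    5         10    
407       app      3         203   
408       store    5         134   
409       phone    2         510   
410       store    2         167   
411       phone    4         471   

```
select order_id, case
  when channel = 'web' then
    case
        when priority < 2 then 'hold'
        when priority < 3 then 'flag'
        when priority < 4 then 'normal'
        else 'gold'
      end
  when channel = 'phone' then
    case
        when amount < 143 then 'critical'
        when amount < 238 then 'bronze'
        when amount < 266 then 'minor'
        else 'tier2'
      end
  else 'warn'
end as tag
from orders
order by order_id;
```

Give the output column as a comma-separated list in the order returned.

critical, normal, gold, gold, tier2, warn, critical, warn, warn, tier2, warn, tier2

order_id=400: channel='phone' → inner[amount < 143] → critical
order_id=401: channel='web' → inner[priority < 4] → normal
order_id=402: channel='web' → inner[ELSE] → gold
order_id=403: channel='web' → inner[ELSE] → gold
order_id=404: channel='phone' → inner[ELSE] → tier2
order_id=405: channel='app' → outer ELSE → warn
order_id=406: channel='phone' → inner[amount < 143] → critical
order_id=407: channel='app' → outer ELSE → warn
order_id=408: channel='store' → outer ELSE → warn
order_id=409: channel='phone' → inner[ELSE] → tier2
order_id=410: channel='store' → outer ELSE → warn
order_id=411: channel='phone' → inner[ELSE] → tier2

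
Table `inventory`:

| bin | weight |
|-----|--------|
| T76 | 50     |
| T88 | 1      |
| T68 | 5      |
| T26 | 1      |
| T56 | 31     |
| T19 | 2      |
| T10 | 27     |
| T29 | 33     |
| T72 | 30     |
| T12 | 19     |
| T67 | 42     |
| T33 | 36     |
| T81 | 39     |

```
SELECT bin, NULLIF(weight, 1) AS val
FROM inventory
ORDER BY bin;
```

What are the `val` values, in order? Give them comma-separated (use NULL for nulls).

27, 19, 2, NULL, 33, 36, 31, 42, 5, 30, 50, 39, NULL

bin=T10: weight=27 vs 1: differ → 27
bin=T12: weight=19 vs 1: differ → 19
bin=T19: weight=2 vs 1: differ → 2
bin=T26: weight=1 vs 1: equal → NULL
bin=T29: weight=33 vs 1: differ → 33
bin=T33: weight=36 vs 1: differ → 36
bin=T56: weight=31 vs 1: differ → 31
bin=T67: weight=42 vs 1: differ → 42
bin=T68: weight=5 vs 1: differ → 5
bin=T72: weight=30 vs 1: differ → 30
bin=T76: weight=50 vs 1: differ → 50
bin=T81: weight=39 vs 1: differ → 39
bin=T88: weight=1 vs 1: equal → NULL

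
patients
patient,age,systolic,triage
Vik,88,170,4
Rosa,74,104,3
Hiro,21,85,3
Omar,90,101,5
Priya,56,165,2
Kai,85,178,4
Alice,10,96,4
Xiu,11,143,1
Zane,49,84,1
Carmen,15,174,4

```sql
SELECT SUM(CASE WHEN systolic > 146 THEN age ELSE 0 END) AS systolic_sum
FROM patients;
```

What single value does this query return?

244

patient=Vik: ✓ → 88
patient=Rosa: ✗
patient=Hiro: ✗
patient=Omar: ✗
patient=Priya: ✓ → 56
patient=Kai: ✓ → 85
patient=Alice: ✗
patient=Xiu: ✗
patient=Zane: ✗
patient=Carmen: ✓ → 15
systolic_sum = 88 + 56 + 85 + 15 = 244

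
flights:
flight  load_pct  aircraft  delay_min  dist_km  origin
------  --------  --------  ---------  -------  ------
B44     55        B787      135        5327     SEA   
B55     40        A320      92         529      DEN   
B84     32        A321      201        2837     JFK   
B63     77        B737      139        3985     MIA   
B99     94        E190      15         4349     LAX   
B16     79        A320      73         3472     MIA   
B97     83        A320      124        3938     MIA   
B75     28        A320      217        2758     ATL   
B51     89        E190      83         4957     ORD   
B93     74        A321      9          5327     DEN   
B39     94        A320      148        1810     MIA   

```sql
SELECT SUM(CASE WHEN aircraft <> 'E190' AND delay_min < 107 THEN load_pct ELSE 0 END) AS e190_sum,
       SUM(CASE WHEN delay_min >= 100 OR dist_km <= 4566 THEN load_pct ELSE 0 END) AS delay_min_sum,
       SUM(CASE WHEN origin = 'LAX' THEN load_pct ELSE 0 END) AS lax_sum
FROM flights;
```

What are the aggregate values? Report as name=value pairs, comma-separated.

[e190_sum: aircraft <> 'E190' AND delay_min < 107]
flight=B44: ✗
flight=B55: ✓ → 40
flight=B84: ✗
flight=B63: ✗
flight=B99: ✗
flight=B16: ✓ → 79
flight=B97: ✗
flight=B75: ✗
flight=B51: ✗
flight=B93: ✓ → 74
flight=B39: ✗
e190_sum = 40 + 79 + 74 = 193
—
[delay_min_sum: delay_min >= 100 OR dist_km <= 4566]
flight=B44: ✓ → 55
flight=B55: ✓ → 40
flight=B84: ✓ → 32
flight=B63: ✓ → 77
flight=B99: ✓ → 94
flight=B16: ✓ → 79
flight=B97: ✓ → 83
flight=B75: ✓ → 28
flight=B51: ✗
flight=B93: ✗
flight=B39: ✓ → 94
delay_min_sum = 55 + 40 + 32 + 77 + 94 + 79 + 83 + 28 + 94 = 582
—
[lax_sum: origin = 'LAX']
flight=B44: ✗
flight=B55: ✗
flight=B84: ✗
flight=B63: ✗
flight=B99: ✓ → 94
flight=B16: ✗
flight=B97: ✗
flight=B75: ✗
flight=B51: ✗
flight=B93: ✗
flight=B39: ✗
lax_sum = 94

e190_sum=193, delay_min_sum=582, lax_sum=94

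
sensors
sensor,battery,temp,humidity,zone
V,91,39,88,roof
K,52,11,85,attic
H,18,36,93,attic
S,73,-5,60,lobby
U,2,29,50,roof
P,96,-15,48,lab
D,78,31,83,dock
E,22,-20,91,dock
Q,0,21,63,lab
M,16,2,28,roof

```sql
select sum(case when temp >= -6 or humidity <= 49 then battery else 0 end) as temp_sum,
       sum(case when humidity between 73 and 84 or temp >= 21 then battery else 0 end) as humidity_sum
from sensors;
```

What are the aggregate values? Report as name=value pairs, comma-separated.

[temp_sum: temp >= -6 or humidity <= 49]
sensor=V: ✓ → 91
sensor=K: ✓ → 52
sensor=H: ✓ → 18
sensor=S: ✓ → 73
sensor=U: ✓ → 2
sensor=P: ✓ → 96
sensor=D: ✓ → 78
sensor=E: ✗
sensor=Q: ✓ → 0
sensor=M: ✓ → 16
temp_sum = 91 + 52 + 18 + 73 + 2 + 96 + 78 + 16 = 426
—
[humidity_sum: humidity between 73 and 84 or temp >= 21]
sensor=V: ✓ → 91
sensor=K: ✗
sensor=H: ✓ → 18
sensor=S: ✗
sensor=U: ✓ → 2
sensor=P: ✗
sensor=D: ✓ → 78
sensor=E: ✗
sensor=Q: ✓ → 0
sensor=M: ✗
humidity_sum = 91 + 18 + 2 + 78 = 189

temp_sum=426, humidity_sum=189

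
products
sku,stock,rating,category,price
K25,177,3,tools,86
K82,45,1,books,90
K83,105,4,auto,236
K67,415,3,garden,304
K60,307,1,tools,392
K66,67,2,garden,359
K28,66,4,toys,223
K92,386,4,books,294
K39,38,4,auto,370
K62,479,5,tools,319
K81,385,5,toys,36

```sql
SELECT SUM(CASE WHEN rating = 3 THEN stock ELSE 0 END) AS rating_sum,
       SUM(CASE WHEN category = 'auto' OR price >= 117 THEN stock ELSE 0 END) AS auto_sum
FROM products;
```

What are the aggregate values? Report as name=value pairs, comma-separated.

[rating_sum: rating = 3]
sku=K25: ✓ → 177
sku=K82: ✗
sku=K83: ✗
sku=K67: ✓ → 415
sku=K60: ✗
sku=K66: ✗
sku=K28: ✗
sku=K92: ✗
sku=K39: ✗
sku=K62: ✗
sku=K81: ✗
rating_sum = 177 + 415 = 592
—
[auto_sum: category = 'auto' OR price >= 117]
sku=K25: ✗
sku=K82: ✗
sku=K83: ✓ → 105
sku=K67: ✓ → 415
sku=K60: ✓ → 307
sku=K66: ✓ → 67
sku=K28: ✓ → 66
sku=K92: ✓ → 386
sku=K39: ✓ → 38
sku=K62: ✓ → 479
sku=K81: ✗
auto_sum = 105 + 415 + 307 + 67 + 66 + 386 + 38 + 479 = 1863

rating_sum=592, auto_sum=1863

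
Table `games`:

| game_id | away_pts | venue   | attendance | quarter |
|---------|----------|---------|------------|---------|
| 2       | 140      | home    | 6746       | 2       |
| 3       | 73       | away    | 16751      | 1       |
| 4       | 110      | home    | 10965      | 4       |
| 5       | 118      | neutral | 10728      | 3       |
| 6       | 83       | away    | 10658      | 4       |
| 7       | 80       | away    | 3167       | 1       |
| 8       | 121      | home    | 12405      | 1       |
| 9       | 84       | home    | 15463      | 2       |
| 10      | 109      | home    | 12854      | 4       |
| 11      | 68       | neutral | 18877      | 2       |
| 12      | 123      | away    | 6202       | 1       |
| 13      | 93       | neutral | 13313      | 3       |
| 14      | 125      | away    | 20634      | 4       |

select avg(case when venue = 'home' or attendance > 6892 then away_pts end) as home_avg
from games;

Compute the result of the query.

102.1818181818

game_id=2: ✓ → 140
game_id=3: ✓ → 73
game_id=4: ✓ → 110
game_id=5: ✓ → 118
game_id=6: ✓ → 83
game_id=7: ✗
game_id=8: ✓ → 121
game_id=9: ✓ → 84
game_id=10: ✓ → 109
game_id=11: ✓ → 68
game_id=12: ✗
game_id=13: ✓ → 93
game_id=14: ✓ → 125
home_avg = (140 + 73 + 110 + 118 + 83 + 121 + 84 + 109 + 68 + 93 + 125) / 11 = 102.1818181818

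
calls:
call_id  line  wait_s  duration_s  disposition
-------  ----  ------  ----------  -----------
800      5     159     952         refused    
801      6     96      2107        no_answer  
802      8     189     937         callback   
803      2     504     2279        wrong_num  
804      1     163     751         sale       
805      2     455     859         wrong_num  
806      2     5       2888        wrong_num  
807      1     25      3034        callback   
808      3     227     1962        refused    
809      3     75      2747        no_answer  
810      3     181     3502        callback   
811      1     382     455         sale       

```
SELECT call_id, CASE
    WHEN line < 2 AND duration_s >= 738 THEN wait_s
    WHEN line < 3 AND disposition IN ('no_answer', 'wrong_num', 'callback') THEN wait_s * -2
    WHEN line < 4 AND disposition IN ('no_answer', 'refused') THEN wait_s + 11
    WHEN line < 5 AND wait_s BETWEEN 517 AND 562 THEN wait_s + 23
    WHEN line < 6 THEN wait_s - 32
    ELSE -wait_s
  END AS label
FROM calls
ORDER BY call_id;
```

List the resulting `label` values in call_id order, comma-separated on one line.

127, -96, -189, -1008, 163, -910, -10, 25, 238, 86, 149, 350

call_id=800: line < 6 → 127
call_id=801: ELSE → -96
call_id=802: ELSE → -189
call_id=803: line < 3 AND disposition IN ('no_answer', 'wrong_num', 'callback') → -1008
call_id=804: line < 2 AND duration_s >= 738 → 163
call_id=805: line < 3 AND disposition IN ('no_answer', 'wrong_num', 'callback') → -910
call_id=806: line < 3 AND disposition IN ('no_answer', 'wrong_num', 'callback') → -10
call_id=807: line < 2 AND duration_s >= 738 → 25
call_id=808: line < 4 AND disposition IN ('no_answer', 'refused') → 238
call_id=809: line < 4 AND disposition IN ('no_answer', 'refused') → 86
call_id=810: line < 6 → 149
call_id=811: line < 6 → 350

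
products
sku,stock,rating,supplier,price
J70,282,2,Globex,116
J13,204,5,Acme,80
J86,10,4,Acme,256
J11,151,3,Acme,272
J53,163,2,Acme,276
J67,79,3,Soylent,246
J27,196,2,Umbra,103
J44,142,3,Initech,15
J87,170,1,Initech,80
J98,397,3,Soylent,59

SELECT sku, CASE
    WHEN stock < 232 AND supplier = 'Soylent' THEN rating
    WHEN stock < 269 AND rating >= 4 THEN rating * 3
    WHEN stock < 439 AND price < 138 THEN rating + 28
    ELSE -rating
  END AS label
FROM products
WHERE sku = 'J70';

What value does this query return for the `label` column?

sku = J70: stock=282, rating=2, supplier=Globex, price=116.
stock < 232 AND supplier = 'Soylent' → false
stock < 269 AND rating >= 4 → false
stock < 439 AND price < 138 → true → 30

30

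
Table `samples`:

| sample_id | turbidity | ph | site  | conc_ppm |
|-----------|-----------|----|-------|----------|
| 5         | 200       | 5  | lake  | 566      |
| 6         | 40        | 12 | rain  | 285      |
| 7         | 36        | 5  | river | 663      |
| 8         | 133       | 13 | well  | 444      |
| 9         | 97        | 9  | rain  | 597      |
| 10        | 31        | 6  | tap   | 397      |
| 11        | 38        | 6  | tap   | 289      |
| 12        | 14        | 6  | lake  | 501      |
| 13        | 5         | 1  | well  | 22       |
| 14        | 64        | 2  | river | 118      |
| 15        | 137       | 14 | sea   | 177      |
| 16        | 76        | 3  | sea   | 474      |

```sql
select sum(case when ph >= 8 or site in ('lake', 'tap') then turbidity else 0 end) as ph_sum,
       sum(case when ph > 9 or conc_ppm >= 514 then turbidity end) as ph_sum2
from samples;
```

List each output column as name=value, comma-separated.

ph_sum=690, ph_sum2=643

[ph_sum: ph >= 8 or site in ('lake', 'tap')]
sample_id=5: ✓ → 200
sample_id=6: ✓ → 40
sample_id=7: ✗
sample_id=8: ✓ → 133
sample_id=9: ✓ → 97
sample_id=10: ✓ → 31
sample_id=11: ✓ → 38
sample_id=12: ✓ → 14
sample_id=13: ✗
sample_id=14: ✗
sample_id=15: ✓ → 137
sample_id=16: ✗
ph_sum = 200 + 40 + 133 + 97 + 31 + 38 + 14 + 137 = 690
—
[ph_sum2: ph > 9 or conc_ppm >= 514]
sample_id=5: ✓ → 200
sample_id=6: ✓ → 40
sample_id=7: ✓ → 36
sample_id=8: ✓ → 133
sample_id=9: ✓ → 97
sample_id=10: ✗
sample_id=11: ✗
sample_id=12: ✗
sample_id=13: ✗
sample_id=14: ✗
sample_id=15: ✓ → 137
sample_id=16: ✗
ph_sum2 = 200 + 40 + 36 + 133 + 97 + 137 = 643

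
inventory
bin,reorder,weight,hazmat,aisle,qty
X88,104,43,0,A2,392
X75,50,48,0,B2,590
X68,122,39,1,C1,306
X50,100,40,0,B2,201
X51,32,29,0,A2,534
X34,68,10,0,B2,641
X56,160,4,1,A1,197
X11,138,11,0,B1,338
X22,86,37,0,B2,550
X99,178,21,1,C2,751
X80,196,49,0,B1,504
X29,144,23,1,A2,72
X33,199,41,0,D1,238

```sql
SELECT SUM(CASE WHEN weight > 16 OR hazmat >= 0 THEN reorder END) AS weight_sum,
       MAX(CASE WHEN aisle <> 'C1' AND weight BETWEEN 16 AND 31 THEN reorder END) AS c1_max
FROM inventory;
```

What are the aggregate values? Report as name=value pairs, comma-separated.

weight_sum=1577, c1_max=178

[weight_sum: weight > 16 OR hazmat >= 0]
bin=X88: ✓ → 104
bin=X75: ✓ → 50
bin=X68: ✓ → 122
bin=X50: ✓ → 100
bin=X51: ✓ → 32
bin=X34: ✓ → 68
bin=X56: ✓ → 160
bin=X11: ✓ → 138
bin=X22: ✓ → 86
bin=X99: ✓ → 178
bin=X80: ✓ → 196
bin=X29: ✓ → 144
bin=X33: ✓ → 199
weight_sum = 104 + 50 + 122 + 100 + 32 + 68 + 160 + 138 + 86 + 178 + 196 + 144 + 199 = 1577
—
[c1_max: aisle <> 'C1' AND weight BETWEEN 16 AND 31]
bin=X88: ✗
bin=X75: ✗
bin=X68: ✗
bin=X50: ✗
bin=X51: ✓ → 32
bin=X34: ✗
bin=X56: ✗
bin=X11: ✗
bin=X22: ✗
bin=X99: ✓ → 178
bin=X80: ✗
bin=X29: ✓ → 144
bin=X33: ✗
c1_max = MAX(32, 178, 144) = 178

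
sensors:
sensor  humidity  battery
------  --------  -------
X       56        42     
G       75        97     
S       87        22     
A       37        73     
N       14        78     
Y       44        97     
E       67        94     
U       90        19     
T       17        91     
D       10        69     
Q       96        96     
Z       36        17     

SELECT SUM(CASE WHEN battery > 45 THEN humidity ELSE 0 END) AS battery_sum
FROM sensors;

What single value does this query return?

sensor=X: ✗
sensor=G: ✓ → 75
sensor=S: ✗
sensor=A: ✓ → 37
sensor=N: ✓ → 14
sensor=Y: ✓ → 44
sensor=E: ✓ → 67
sensor=U: ✗
sensor=T: ✓ → 17
sensor=D: ✓ → 10
sensor=Q: ✓ → 96
sensor=Z: ✗
battery_sum = 75 + 37 + 14 + 44 + 67 + 17 + 10 + 96 = 360

360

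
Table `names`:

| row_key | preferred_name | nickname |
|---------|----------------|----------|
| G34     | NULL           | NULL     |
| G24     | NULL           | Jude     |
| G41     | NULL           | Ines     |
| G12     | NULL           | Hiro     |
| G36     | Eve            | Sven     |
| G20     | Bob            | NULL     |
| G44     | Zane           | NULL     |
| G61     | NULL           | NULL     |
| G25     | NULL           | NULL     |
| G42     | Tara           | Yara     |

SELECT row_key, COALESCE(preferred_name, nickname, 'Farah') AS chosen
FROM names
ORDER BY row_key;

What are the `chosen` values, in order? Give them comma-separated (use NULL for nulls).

Hiro, Bob, Jude, Farah, Farah, Eve, Ines, Tara, Zane, Farah

row_key=G12: preferred_name=NULL, nickname=Hiro → Hiro
row_key=G20: preferred_name=Bob → Bob
row_key=G24: preferred_name=NULL, nickname=Jude → Jude
row_key=G25: preferred_name=NULL, nickname=NULL, → literal Farah → Farah
row_key=G34: preferred_name=NULL, nickname=NULL, → literal Farah → Farah
row_key=G36: preferred_name=Eve → Eve
row_key=G41: preferred_name=NULL, nickname=Ines → Ines
row_key=G42: preferred_name=Tara → Tara
row_key=G44: preferred_name=Zane → Zane
row_key=G61: preferred_name=NULL, nickname=NULL, → literal Farah → Farah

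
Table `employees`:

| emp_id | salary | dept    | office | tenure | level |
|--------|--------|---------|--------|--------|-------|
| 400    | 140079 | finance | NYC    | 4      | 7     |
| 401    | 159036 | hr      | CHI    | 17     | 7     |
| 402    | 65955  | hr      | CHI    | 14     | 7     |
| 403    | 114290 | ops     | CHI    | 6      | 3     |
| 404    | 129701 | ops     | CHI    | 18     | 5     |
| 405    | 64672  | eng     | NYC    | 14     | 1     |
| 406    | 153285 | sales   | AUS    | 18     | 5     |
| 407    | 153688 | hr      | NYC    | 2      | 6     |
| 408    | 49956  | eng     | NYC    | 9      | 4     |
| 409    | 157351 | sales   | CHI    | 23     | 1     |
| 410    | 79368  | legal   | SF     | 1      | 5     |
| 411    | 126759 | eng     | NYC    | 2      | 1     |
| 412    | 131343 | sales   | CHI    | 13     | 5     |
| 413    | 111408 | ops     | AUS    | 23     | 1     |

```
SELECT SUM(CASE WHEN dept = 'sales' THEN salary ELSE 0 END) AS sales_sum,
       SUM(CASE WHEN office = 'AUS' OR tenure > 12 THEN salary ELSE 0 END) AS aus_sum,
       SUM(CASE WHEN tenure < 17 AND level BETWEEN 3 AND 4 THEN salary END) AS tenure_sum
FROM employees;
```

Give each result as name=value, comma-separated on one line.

sales_sum=441979, aus_sum=972751, tenure_sum=164246

[sales_sum: dept = 'sales']
emp_id=400: ✗
emp_id=401: ✗
emp_id=402: ✗
emp_id=403: ✗
emp_id=404: ✗
emp_id=405: ✗
emp_id=406: ✓ → 153285
emp_id=407: ✗
emp_id=408: ✗
emp_id=409: ✓ → 157351
emp_id=410: ✗
emp_id=411: ✗
emp_id=412: ✓ → 131343
emp_id=413: ✗
sales_sum = 153285 + 157351 + 131343 = 441979
—
[aus_sum: office = 'AUS' OR tenure > 12]
emp_id=400: ✗
emp_id=401: ✓ → 159036
emp_id=402: ✓ → 65955
emp_id=403: ✗
emp_id=404: ✓ → 129701
emp_id=405: ✓ → 64672
emp_id=406: ✓ → 153285
emp_id=407: ✗
emp_id=408: ✗
emp_id=409: ✓ → 157351
emp_id=410: ✗
emp_id=411: ✗
emp_id=412: ✓ → 131343
emp_id=413: ✓ → 111408
aus_sum = 159036 + 65955 + 129701 + 64672 + 153285 + 157351 + 131343 + 111408 = 972751
—
[tenure_sum: tenure < 17 AND level BETWEEN 3 AND 4]
emp_id=400: ✗
emp_id=401: ✗
emp_id=402: ✗
emp_id=403: ✓ → 114290
emp_id=404: ✗
emp_id=405: ✗
emp_id=406: ✗
emp_id=407: ✗
emp_id=408: ✓ → 49956
emp_id=409: ✗
emp_id=410: ✗
emp_id=411: ✗
emp_id=412: ✗
emp_id=413: ✗
tenure_sum = 114290 + 49956 = 164246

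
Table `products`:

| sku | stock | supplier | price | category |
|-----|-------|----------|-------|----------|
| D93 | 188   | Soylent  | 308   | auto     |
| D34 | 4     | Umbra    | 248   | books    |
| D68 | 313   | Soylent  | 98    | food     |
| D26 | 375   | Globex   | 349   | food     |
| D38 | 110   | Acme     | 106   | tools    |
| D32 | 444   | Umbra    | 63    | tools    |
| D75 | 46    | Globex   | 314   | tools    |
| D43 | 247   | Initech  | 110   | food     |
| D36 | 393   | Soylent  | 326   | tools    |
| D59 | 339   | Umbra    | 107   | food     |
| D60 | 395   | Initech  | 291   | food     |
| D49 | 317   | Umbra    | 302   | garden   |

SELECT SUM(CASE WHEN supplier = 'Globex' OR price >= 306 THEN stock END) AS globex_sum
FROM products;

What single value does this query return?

sku=D93: ✓ → 188
sku=D34: ✗
sku=D68: ✗
sku=D26: ✓ → 375
sku=D38: ✗
sku=D32: ✗
sku=D75: ✓ → 46
sku=D43: ✗
sku=D36: ✓ → 393
sku=D59: ✗
sku=D60: ✗
sku=D49: ✗
globex_sum = 188 + 375 + 46 + 393 = 1002

1002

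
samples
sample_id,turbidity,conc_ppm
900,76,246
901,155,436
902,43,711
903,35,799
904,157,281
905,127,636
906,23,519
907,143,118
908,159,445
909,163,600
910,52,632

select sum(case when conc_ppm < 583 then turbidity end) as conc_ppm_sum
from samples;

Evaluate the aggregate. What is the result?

713

sample_id=900: ✓ → 76
sample_id=901: ✓ → 155
sample_id=902: ✗
sample_id=903: ✗
sample_id=904: ✓ → 157
sample_id=905: ✗
sample_id=906: ✓ → 23
sample_id=907: ✓ → 143
sample_id=908: ✓ → 159
sample_id=909: ✗
sample_id=910: ✗
conc_ppm_sum = 76 + 155 + 157 + 23 + 143 + 159 = 713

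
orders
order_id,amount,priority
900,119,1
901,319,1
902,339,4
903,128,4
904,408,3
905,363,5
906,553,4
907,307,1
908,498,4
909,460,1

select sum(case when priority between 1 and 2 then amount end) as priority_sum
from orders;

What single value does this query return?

order_id=900: ✓ → 119
order_id=901: ✓ → 319
order_id=902: ✗
order_id=903: ✗
order_id=904: ✗
order_id=905: ✗
order_id=906: ✗
order_id=907: ✓ → 307
order_id=908: ✗
order_id=909: ✓ → 460
priority_sum = 119 + 319 + 307 + 460 = 1205

1205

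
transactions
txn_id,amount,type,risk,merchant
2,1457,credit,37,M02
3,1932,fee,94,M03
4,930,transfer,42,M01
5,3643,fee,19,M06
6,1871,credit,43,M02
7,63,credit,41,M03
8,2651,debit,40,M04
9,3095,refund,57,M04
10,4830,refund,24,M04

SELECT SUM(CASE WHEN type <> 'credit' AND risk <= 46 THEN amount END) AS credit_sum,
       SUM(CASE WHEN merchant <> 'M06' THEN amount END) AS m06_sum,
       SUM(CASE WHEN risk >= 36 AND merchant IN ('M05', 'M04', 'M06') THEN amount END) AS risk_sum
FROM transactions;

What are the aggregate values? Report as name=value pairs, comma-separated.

[credit_sum: type <> 'credit' AND risk <= 46]
txn_id=2: ✗
txn_id=3: ✗
txn_id=4: ✓ → 930
txn_id=5: ✓ → 3643
txn_id=6: ✗
txn_id=7: ✗
txn_id=8: ✓ → 2651
txn_id=9: ✗
txn_id=10: ✓ → 4830
credit_sum = 930 + 3643 + 2651 + 4830 = 12054
—
[m06_sum: merchant <> 'M06']
txn_id=2: ✓ → 1457
txn_id=3: ✓ → 1932
txn_id=4: ✓ → 930
txn_id=5: ✗
txn_id=6: ✓ → 1871
txn_id=7: ✓ → 63
txn_id=8: ✓ → 2651
txn_id=9: ✓ → 3095
txn_id=10: ✓ → 4830
m06_sum = 1457 + 1932 + 930 + 1871 + 63 + 2651 + 3095 + 4830 = 16829
—
[risk_sum: risk >= 36 AND merchant IN ('M05', 'M04', 'M06')]
txn_id=2: ✗
txn_id=3: ✗
txn_id=4: ✗
txn_id=5: ✗
txn_id=6: ✗
txn_id=7: ✗
txn_id=8: ✓ → 2651
txn_id=9: ✓ → 3095
txn_id=10: ✗
risk_sum = 2651 + 3095 = 5746

credit_sum=12054, m06_sum=16829, risk_sum=5746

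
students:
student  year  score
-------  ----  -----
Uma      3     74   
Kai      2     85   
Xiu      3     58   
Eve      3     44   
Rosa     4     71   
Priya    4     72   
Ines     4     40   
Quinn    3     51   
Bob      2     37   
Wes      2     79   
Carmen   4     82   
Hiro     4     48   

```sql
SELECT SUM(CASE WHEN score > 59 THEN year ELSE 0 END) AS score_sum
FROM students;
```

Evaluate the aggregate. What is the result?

19

student=Uma: ✓ → 3
student=Kai: ✓ → 2
student=Xiu: ✗
student=Eve: ✗
student=Rosa: ✓ → 4
student=Priya: ✓ → 4
student=Ines: ✗
student=Quinn: ✗
student=Bob: ✗
student=Wes: ✓ → 2
student=Carmen: ✓ → 4
student=Hiro: ✗
score_sum = 3 + 2 + 4 + 4 + 2 + 4 = 19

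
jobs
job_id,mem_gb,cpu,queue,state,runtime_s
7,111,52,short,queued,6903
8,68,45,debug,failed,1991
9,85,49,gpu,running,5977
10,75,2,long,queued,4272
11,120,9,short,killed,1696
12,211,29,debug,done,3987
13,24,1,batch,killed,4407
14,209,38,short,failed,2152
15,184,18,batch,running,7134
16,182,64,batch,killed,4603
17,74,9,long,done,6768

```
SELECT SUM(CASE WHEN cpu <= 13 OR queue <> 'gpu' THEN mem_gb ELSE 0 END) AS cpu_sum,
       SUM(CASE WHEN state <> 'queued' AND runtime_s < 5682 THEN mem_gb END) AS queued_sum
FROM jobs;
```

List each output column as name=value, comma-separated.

cpu_sum=1258, queued_sum=814

[cpu_sum: cpu <= 13 OR queue <> 'gpu']
job_id=7: ✓ → 111
job_id=8: ✓ → 68
job_id=9: ✗
job_id=10: ✓ → 75
job_id=11: ✓ → 120
job_id=12: ✓ → 211
job_id=13: ✓ → 24
job_id=14: ✓ → 209
job_id=15: ✓ → 184
job_id=16: ✓ → 182
job_id=17: ✓ → 74
cpu_sum = 111 + 68 + 75 + 120 + 211 + 24 + 209 + 184 + 182 + 74 = 1258
—
[queued_sum: state <> 'queued' AND runtime_s < 5682]
job_id=7: ✗
job_id=8: ✓ → 68
job_id=9: ✗
job_id=10: ✗
job_id=11: ✓ → 120
job_id=12: ✓ → 211
job_id=13: ✓ → 24
job_id=14: ✓ → 209
job_id=15: ✗
job_id=16: ✓ → 182
job_id=17: ✗
queued_sum = 68 + 120 + 211 + 24 + 209 + 182 = 814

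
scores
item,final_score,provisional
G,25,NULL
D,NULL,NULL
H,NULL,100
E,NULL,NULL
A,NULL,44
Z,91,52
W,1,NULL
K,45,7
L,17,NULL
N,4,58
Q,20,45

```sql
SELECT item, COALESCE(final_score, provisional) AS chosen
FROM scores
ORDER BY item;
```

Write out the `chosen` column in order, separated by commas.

item=A: final_score=NULL, provisional=44 → 44
item=D: final_score=NULL, provisional=NULL (all NULL) → NULL
item=E: final_score=NULL, provisional=NULL (all NULL) → NULL
item=G: final_score=25 → 25
item=H: final_score=NULL, provisional=100 → 100
item=K: final_score=45 → 45
item=L: final_score=17 → 17
item=N: final_score=4 → 4
item=Q: final_score=20 → 20
item=W: final_score=1 → 1
item=Z: final_score=91 → 91

44, NULL, NULL, 25, 100, 45, 17, 4, 20, 1, 91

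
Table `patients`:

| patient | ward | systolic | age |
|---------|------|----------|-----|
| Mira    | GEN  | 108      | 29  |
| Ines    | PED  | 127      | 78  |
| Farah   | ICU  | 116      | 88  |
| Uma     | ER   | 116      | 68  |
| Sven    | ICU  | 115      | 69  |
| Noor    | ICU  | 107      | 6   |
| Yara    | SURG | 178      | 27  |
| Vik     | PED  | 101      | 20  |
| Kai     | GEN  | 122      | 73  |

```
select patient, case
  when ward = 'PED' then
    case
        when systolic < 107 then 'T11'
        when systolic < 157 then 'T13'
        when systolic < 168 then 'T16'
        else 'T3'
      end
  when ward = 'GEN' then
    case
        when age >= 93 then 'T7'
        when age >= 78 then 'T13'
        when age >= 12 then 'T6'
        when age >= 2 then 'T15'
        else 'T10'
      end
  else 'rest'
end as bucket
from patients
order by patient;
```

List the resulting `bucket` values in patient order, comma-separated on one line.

patient=Farah: ward='ICU' → outer ELSE → rest
patient=Ines: ward='PED' → inner[systolic < 157] → T13
patient=Kai: ward='GEN' → inner[age >= 12] → T6
patient=Mira: ward='GEN' → inner[age >= 12] → T6
patient=Noor: ward='ICU' → outer ELSE → rest
patient=Sven: ward='ICU' → outer ELSE → rest
patient=Uma: ward='ER' → outer ELSE → rest
patient=Vik: ward='PED' → inner[systolic < 107] → T11
patient=Yara: ward='SURG' → outer ELSE → rest

rest, T13, T6, T6, rest, rest, rest, T11, rest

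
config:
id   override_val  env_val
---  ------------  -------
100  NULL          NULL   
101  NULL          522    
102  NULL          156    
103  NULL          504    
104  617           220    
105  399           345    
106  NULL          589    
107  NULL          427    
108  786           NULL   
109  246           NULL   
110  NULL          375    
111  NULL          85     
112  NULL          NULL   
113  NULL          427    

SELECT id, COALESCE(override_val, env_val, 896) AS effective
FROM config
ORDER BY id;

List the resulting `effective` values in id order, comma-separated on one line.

id=100: override_val=NULL, env_val=NULL, → literal 896 → 896
id=101: override_val=NULL, env_val=522 → 522
id=102: override_val=NULL, env_val=156 → 156
id=103: override_val=NULL, env_val=504 → 504
id=104: override_val=617 → 617
id=105: override_val=399 → 399
id=106: override_val=NULL, env_val=589 → 589
id=107: override_val=NULL, env_val=427 → 427
id=108: override_val=786 → 786
id=109: override_val=246 → 246
id=110: override_val=NULL, env_val=375 → 375
id=111: override_val=NULL, env_val=85 → 85
id=112: override_val=NULL, env_val=NULL, → literal 896 → 896
id=113: override_val=NULL, env_val=427 → 427

896, 522, 156, 504, 617, 399, 589, 427, 786, 246, 375, 85, 896, 427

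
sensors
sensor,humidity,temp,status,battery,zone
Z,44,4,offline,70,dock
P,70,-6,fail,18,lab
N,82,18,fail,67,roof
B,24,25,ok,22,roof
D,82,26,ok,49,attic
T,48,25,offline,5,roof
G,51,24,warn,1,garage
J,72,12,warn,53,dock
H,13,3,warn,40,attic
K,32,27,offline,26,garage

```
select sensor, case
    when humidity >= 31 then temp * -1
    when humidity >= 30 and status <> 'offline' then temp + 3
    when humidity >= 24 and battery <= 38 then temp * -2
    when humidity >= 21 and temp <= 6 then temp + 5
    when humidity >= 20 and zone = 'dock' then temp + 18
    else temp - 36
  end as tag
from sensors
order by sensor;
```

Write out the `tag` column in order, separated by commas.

sensor=B: humidity >= 24 and battery <= 38 → -50
sensor=D: humidity >= 31 → -26
sensor=G: humidity >= 31 → -24
sensor=H: ELSE → -33
sensor=J: humidity >= 31 → -12
sensor=K: humidity >= 31 → -27
sensor=N: humidity >= 31 → -18
sensor=P: humidity >= 31 → 6
sensor=T: humidity >= 31 → -25
sensor=Z: humidity >= 31 → -4

-50, -26, -24, -33, -12, -27, -18, 6, -25, -4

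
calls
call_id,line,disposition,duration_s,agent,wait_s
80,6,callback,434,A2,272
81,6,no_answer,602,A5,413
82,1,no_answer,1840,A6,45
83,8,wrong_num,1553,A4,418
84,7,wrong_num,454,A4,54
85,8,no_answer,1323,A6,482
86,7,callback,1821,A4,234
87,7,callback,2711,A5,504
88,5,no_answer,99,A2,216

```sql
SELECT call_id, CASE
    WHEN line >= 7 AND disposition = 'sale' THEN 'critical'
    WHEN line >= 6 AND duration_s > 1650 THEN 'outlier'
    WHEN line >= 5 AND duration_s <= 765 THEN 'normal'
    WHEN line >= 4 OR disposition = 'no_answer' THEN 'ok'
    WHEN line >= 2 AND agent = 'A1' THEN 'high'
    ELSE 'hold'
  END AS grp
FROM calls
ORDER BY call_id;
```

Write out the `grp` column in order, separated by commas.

call_id=80: line >= 5 AND duration_s <= 765 → normal
call_id=81: line >= 5 AND duration_s <= 765 → normal
call_id=82: line >= 4 OR disposition = 'no_answer' → ok
call_id=83: line >= 4 OR disposition = 'no_answer' → ok
call_id=84: line >= 5 AND duration_s <= 765 → normal
call_id=85: line >= 4 OR disposition = 'no_answer' → ok
call_id=86: line >= 6 AND duration_s > 1650 → outlier
call_id=87: line >= 6 AND duration_s > 1650 → outlier
call_id=88: line >= 5 AND duration_s <= 765 → normal

normal, normal, ok, ok, normal, ok, outlier, outlier, normal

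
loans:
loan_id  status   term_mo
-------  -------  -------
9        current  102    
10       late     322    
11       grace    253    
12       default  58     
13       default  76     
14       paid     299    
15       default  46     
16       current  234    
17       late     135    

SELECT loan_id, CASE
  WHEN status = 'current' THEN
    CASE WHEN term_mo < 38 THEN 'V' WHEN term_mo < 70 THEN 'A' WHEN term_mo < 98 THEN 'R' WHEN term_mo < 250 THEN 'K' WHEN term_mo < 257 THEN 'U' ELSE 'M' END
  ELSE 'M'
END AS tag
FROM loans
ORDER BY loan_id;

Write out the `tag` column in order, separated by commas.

K, M, M, M, M, M, M, K, M

loan_id=9: status='current' → inner[term_mo < 250] → K
loan_id=10: status='late' → outer ELSE → M
loan_id=11: status='grace' → outer ELSE → M
loan_id=12: status='default' → outer ELSE → M
loan_id=13: status='default' → outer ELSE → M
loan_id=14: status='paid' → outer ELSE → M
loan_id=15: status='default' → outer ELSE → M
loan_id=16: status='current' → inner[term_mo < 250] → K
loan_id=17: status='late' → outer ELSE → M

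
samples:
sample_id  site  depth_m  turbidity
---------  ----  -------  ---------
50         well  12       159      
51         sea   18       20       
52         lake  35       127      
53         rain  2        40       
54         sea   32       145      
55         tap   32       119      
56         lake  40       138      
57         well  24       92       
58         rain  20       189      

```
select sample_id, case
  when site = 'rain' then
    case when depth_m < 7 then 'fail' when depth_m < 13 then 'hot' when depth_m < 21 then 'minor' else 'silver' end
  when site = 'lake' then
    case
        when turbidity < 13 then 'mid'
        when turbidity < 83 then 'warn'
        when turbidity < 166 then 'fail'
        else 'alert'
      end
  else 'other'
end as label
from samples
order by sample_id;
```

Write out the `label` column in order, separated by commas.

sample_id=50: site='well' → outer ELSE → other
sample_id=51: site='sea' → outer ELSE → other
sample_id=52: site='lake' → inner[turbidity < 166] → fail
sample_id=53: site='rain' → inner[depth_m < 7] → fail
sample_id=54: site='sea' → outer ELSE → other
sample_id=55: site='tap' → outer ELSE → other
sample_id=56: site='lake' → inner[turbidity < 166] → fail
sample_id=57: site='well' → outer ELSE → other
sample_id=58: site='rain' → inner[depth_m < 21] → minor

other, other, fail, fail, other, other, fail, other, minor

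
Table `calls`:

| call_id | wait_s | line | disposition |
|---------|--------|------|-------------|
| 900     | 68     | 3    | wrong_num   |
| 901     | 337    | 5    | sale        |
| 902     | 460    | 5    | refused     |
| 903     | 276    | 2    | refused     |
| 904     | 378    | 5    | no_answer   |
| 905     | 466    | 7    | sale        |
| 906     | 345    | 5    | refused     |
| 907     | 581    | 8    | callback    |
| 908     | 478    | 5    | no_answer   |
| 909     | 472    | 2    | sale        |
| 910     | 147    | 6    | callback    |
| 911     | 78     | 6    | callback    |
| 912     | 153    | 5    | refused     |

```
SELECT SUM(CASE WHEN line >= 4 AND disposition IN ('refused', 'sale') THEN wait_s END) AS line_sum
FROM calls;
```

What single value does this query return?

1761

call_id=900: ✗
call_id=901: ✓ → 337
call_id=902: ✓ → 460
call_id=903: ✗
call_id=904: ✗
call_id=905: ✓ → 466
call_id=906: ✓ → 345
call_id=907: ✗
call_id=908: ✗
call_id=909: ✗
call_id=910: ✗
call_id=911: ✗
call_id=912: ✓ → 153
line_sum = 337 + 460 + 466 + 345 + 153 = 1761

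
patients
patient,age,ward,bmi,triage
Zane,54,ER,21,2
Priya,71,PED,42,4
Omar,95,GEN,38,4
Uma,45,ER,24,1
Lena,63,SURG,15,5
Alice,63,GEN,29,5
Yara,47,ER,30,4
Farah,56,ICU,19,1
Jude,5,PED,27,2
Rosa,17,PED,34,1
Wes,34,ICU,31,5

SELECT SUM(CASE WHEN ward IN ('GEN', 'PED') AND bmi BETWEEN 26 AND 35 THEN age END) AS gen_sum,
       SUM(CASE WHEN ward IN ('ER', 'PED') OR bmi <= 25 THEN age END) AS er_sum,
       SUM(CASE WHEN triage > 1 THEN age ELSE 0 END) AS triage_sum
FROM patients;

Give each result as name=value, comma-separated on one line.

[gen_sum: ward IN ('GEN', 'PED') AND bmi BETWEEN 26 AND 35]
patient=Zane: ✗
patient=Priya: ✗
patient=Omar: ✗
patient=Uma: ✗
patient=Lena: ✗
patient=Alice: ✓ → 63
patient=Yara: ✗
patient=Farah: ✗
patient=Jude: ✓ → 5
patient=Rosa: ✓ → 17
patient=Wes: ✗
gen_sum = 63 + 5 + 17 = 85
—
[er_sum: ward IN ('ER', 'PED') OR bmi <= 25]
patient=Zane: ✓ → 54
patient=Priya: ✓ → 71
patient=Omar: ✗
patient=Uma: ✓ → 45
patient=Lena: ✓ → 63
patient=Alice: ✗
patient=Yara: ✓ → 47
patient=Farah: ✓ → 56
patient=Jude: ✓ → 5
patient=Rosa: ✓ → 17
patient=Wes: ✗
er_sum = 54 + 71 + 45 + 63 + 47 + 56 + 5 + 17 = 358
—
[triage_sum: triage > 1]
patient=Zane: ✓ → 54
patient=Priya: ✓ → 71
patient=Omar: ✓ → 95
patient=Uma: ✗
patient=Lena: ✓ → 63
patient=Alice: ✓ → 63
patient=Yara: ✓ → 47
patient=Farah: ✗
patient=Jude: ✓ → 5
patient=Rosa: ✗
patient=Wes: ✓ → 34
triage_sum = 54 + 71 + 95 + 63 + 63 + 47 + 5 + 34 = 432

gen_sum=85, er_sum=358, triage_sum=432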